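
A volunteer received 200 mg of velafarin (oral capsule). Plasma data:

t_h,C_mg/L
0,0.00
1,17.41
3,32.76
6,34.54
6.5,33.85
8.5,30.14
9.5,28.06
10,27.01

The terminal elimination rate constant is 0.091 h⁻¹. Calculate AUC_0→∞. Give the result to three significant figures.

AUC = 581 mg/L·h

Trapezoidal AUC_0→10:
  [0→1]: (0.00+17.41)/2 × 1 = 8.705
  [1→3]: (17.41+32.76)/2 × 2 = 50.17
  [3→6]: (32.76+34.54)/2 × 3 = 100.95
  [6→6.5]: (34.54+33.85)/2 × 0.5 = 17.0975
  [6.5→8.5]: (33.85+30.14)/2 × 2 = 63.99
  [8.5→9.5]: (30.14+28.06)/2 × 1 = 29.1
  [9.5→10]: (28.06+27.01)/2 × 0.5 = 13.7675
  Sum = 283.78 mg/L·h
Extrapolated tail: C_last / k_e = 27.01 / 0.091 = 296.813
AUC_0→∞ = 283.78 + 296.813 = 580.593 mg/L·h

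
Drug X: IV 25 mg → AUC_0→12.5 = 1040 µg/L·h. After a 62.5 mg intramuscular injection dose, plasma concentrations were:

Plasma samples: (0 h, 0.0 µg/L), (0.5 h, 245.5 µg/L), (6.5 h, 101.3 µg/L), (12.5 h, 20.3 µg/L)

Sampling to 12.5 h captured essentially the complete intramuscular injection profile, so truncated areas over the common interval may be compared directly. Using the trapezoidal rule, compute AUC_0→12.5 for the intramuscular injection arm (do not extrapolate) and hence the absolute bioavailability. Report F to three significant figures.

F = 0.564

Trapezoidal AUC_0→12.5 (intramuscular injection):
  [0→0.5]: (0.0+245.5)/2 × 0.5 = 61.375
  [0.5→6.5]: (245.5+101.3)/2 × 6 = 1040.4
  [6.5→12.5]: (101.3+20.3)/2 × 6 = 364.8
  Sum = 1466.575 µg/L·h
F = (AUC_ev/D_ev)/(AUC_iv/D_iv) = (1466.575/62.5)/(1040/25) = 23.4652/41.6 = 0.5641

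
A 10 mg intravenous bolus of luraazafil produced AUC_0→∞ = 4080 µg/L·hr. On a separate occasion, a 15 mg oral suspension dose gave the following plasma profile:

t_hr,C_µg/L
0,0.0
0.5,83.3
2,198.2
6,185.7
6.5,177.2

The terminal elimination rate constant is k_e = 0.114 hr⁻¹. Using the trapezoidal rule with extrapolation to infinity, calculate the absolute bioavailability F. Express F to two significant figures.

Trapezoidal AUC_0→6.5 (oral suspension):
  [0→0.5]: (0.0+83.3)/2 × 0.5 = 20.825
  [0.5→2]: (83.3+198.2)/2 × 1.5 = 211.125
  [2→6]: (198.2+185.7)/2 × 4 = 767.8
  [6→6.5]: (185.7+177.2)/2 × 0.5 = 90.725
  Sum = 1090.475 µg/L·hr
Tail: C_last/k_e = 177.2/0.114 = 1554.386
AUC_0→∞ (oral suspension) = 1090.475 + 1554.386 = 2644.861 µg/L·hr
F = (AUC_ev/D_ev)/(AUC_iv/D_iv) = (2644.861/15)/(4080/10) = 176.324/408 = 0.4322

F = 0.43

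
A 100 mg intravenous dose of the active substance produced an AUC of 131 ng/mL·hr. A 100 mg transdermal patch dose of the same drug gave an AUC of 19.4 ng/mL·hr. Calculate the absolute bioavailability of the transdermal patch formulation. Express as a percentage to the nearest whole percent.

F = (AUC_ev / D_ev) / (AUC_iv / D_iv)
  = (19.4/100) / (131/100)
  = 0.194 / 1.31 = 0.1481
  = 14.81%

F = 15%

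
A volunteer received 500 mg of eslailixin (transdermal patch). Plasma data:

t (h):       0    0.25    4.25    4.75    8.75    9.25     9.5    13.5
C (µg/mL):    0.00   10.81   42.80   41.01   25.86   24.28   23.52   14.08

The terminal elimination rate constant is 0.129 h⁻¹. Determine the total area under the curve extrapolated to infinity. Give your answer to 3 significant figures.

AUC = 466 µg/mL·h

Trapezoidal AUC_0→13.5:
  [0→0.25]: (0.00+10.81)/2 × 0.25 = 1.35125
  [0.25→4.25]: (10.81+42.80)/2 × 4 = 107.22
  [4.25→4.75]: (42.80+41.01)/2 × 0.5 = 20.9525
  [4.75→8.75]: (41.01+25.86)/2 × 4 = 133.74
  [8.75→9.25]: (25.86+24.28)/2 × 0.5 = 12.535
  [9.25→9.5]: (24.28+23.52)/2 × 0.25 = 5.975
  [9.5→13.5]: (23.52+14.08)/2 × 4 = 75.2
  Sum = 356.97375 µg/mL·h
Extrapolated tail: C_last / k_e = 14.08 / 0.129 = 109.147
AUC_0→∞ = 356.97375 + 109.147 = 466.12075 µg/mL·h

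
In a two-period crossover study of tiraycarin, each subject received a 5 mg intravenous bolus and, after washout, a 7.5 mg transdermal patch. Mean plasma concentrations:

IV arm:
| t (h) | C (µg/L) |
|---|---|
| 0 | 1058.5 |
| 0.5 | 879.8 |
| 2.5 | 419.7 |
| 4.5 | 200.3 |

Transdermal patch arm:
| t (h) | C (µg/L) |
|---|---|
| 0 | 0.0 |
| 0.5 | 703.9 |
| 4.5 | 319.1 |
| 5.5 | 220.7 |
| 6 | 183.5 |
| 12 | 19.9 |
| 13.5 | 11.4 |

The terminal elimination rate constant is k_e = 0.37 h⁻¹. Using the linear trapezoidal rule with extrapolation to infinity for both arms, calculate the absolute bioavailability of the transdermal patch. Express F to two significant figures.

Trapezoidal AUC_0→4.5 (IV):
  [0→0.5]: (1058.5+879.8)/2 × 0.5 = 484.575
  [0.5→2.5]: (879.8+419.7)/2 × 2 = 1299.5
  [2.5→4.5]: (419.7+200.3)/2 × 2 = 620.0
  Sum = 2404.075 µg/L·h
IV tail: 200.3/0.37 = 541.351; AUC_iv,0→∞ = 2404.075 + 541.351 = 2945.426 µg/L·h
Trapezoidal AUC_0→13.5 (transdermal patch):
  [0→0.5]: (0.0+703.9)/2 × 0.5 = 175.975
  [0.5→4.5]: (703.9+319.1)/2 × 4 = 2046.0
  [4.5→5.5]: (319.1+220.7)/2 × 1 = 269.9
  [5.5→6]: (220.7+183.5)/2 × 0.5 = 101.05
  [6→12]: (183.5+19.9)/2 × 6 = 610.2
  [12→13.5]: (19.9+11.4)/2 × 1.5 = 23.475
  Sum = 3226.6 µg/L·h
transdermal patch tail: 11.4/0.37 = 30.811; AUC_ev,0→∞ = 3226.6 + 30.811 = 3257.411 µg/L·h
F = (AUC_ev/D_ev)/(AUC_iv/D_iv) = (3257.411/7.5)/(2945.426/5) = 434.321/589.0852 = 0.7373

F = 0.74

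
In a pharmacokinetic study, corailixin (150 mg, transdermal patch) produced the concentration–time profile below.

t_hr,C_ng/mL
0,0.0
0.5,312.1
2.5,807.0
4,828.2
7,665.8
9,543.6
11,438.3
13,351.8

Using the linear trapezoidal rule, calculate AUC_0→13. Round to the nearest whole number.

Trapezoidal AUC_0→13:
  [0→0.5]: (0.0+312.1)/2 × 0.5 = 78.025
  [0.5→2.5]: (312.1+807.0)/2 × 2 = 1119.1
  [2.5→4]: (807.0+828.2)/2 × 1.5 = 1226.4
  [4→7]: (828.2+665.8)/2 × 3 = 2241.0
  [7→9]: (665.8+543.6)/2 × 2 = 1209.4
  [9→11]: (543.6+438.3)/2 × 2 = 981.9
  [11→13]: (438.3+351.8)/2 × 2 = 790.1
  Sum = 7645.925 ng/mL·hr

AUC = 7646 ng/mL·hr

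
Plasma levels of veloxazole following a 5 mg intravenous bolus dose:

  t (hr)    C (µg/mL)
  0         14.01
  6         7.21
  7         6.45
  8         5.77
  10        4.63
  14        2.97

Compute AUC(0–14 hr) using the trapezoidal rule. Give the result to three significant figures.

AUC = 102 µg/mL·hr

Trapezoidal AUC_0→14:
  [0→6]: (14.01+7.21)/2 × 6 = 63.66
  [6→7]: (7.21+6.45)/2 × 1 = 6.83
  [7→8]: (6.45+5.77)/2 × 1 = 6.11
  [8→10]: (5.77+4.63)/2 × 2 = 10.4
  [10→14]: (4.63+2.97)/2 × 4 = 15.2
  Sum = 102.2 µg/mL·hr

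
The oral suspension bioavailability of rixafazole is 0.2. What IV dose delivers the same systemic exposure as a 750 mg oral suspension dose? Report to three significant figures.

Systemic exposure from an extravascular dose = F × D_ev, so the equivalent IV dose is F × D_ev.
D_iv = F × D_ev = 0.2 × 750 = 150 mg

D_iv = 150 mg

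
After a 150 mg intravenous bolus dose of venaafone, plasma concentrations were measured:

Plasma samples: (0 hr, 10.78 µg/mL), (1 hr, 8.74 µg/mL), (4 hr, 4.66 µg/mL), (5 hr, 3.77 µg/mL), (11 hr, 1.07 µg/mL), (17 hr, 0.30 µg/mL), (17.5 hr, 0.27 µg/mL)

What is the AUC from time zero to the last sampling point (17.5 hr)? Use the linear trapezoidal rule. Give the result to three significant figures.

Trapezoidal AUC_0→17.5:
  [0→1]: (10.78+8.74)/2 × 1 = 9.76
  [1→4]: (8.74+4.66)/2 × 3 = 20.1
  [4→5]: (4.66+3.77)/2 × 1 = 4.215
  [5→11]: (3.77+1.07)/2 × 6 = 14.52
  [11→17]: (1.07+0.30)/2 × 6 = 4.11
  [17→17.5]: (0.30+0.27)/2 × 0.5 = 0.1425
  Sum = 52.8475 µg/mL·hr

AUC = 52.8 µg/mL·hr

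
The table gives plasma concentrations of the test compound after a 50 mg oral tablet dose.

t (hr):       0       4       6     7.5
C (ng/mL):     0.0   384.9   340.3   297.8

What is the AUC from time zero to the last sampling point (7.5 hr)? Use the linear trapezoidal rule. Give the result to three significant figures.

Trapezoidal AUC_0→7.5:
  [0→4]: (0.0+384.9)/2 × 4 = 769.8
  [4→6]: (384.9+340.3)/2 × 2 = 725.2
  [6→7.5]: (340.3+297.8)/2 × 1.5 = 478.575
  Sum = 1973.575 ng/mL·hr

AUC = 1970 ng/mL·hr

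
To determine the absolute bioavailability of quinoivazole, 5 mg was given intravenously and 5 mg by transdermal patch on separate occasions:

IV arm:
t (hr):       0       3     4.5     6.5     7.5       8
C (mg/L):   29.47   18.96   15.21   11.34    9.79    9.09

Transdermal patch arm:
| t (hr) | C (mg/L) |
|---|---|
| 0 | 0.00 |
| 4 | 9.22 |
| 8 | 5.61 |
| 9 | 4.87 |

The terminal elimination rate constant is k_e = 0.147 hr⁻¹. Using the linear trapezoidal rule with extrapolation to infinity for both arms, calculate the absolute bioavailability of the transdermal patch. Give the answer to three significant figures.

F = 0.428

Trapezoidal AUC_0→8 (IV):
  [0→3]: (29.47+18.96)/2 × 3 = 72.645
  [3→4.5]: (18.96+15.21)/2 × 1.5 = 25.6275
  [4.5→6.5]: (15.21+11.34)/2 × 2 = 26.55
  [6.5→7.5]: (11.34+9.79)/2 × 1 = 10.565
  [7.5→8]: (9.79+9.09)/2 × 0.5 = 4.72
  Sum = 140.1075 mg/L·hr
IV tail: 9.09/0.147 = 61.837; AUC_iv,0→∞ = 140.1075 + 61.837 = 201.9445 mg/L·hr
Trapezoidal AUC_0→9 (transdermal patch):
  [0→4]: (0.00+9.22)/2 × 4 = 18.44
  [4→8]: (9.22+5.61)/2 × 4 = 29.66
  [8→9]: (5.61+4.87)/2 × 1 = 5.24
  Sum = 53.34 mg/L·hr
transdermal patch tail: 4.87/0.147 = 33.129; AUC_ev,0→∞ = 53.34 + 33.129 = 86.469 mg/L·hr
F = (AUC_ev/D_ev)/(AUC_iv/D_iv) = (86.469/5)/(201.9445/5) = 17.2938/40.3889 = 0.4282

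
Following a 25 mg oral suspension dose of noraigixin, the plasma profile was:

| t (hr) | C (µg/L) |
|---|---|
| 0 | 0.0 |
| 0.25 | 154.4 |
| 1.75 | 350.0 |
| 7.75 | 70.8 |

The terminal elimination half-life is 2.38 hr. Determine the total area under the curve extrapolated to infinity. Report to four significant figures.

Trapezoidal AUC_0→7.75:
  [0→0.25]: (0.0+154.4)/2 × 0.25 = 19.3
  [0.25→1.75]: (154.4+350.0)/2 × 1.5 = 378.3
  [1.75→7.75]: (350.0+70.8)/2 × 6 = 1262.4
  Sum = 1660.0 µg/L·hr
k_e = ln2 / t½ = 0.693147 / 2.38 = 0.2912 hr^-1
Extrapolated tail: C_last / k_e = 70.8 / 0.2912 = 243.132
AUC_0→∞ = 1660.0 + 243.132 = 1903.132 µg/L·hr

AUC = 1903 µg/L·hr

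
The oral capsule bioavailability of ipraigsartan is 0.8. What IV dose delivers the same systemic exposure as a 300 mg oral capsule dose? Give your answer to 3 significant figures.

Systemic exposure from an extravascular dose = F × D_ev, so the equivalent IV dose is F × D_ev.
D_iv = F × D_ev = 0.8 × 300 = 240 mg

D_iv = 240 mg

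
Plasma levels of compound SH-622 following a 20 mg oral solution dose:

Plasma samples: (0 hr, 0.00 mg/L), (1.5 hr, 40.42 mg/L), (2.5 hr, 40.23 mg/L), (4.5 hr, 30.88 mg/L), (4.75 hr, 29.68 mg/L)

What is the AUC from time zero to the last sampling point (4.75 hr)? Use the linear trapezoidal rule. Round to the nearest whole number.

Trapezoidal AUC_0→4.75:
  [0→1.5]: (0.00+40.42)/2 × 1.5 = 30.315
  [1.5→2.5]: (40.42+40.23)/2 × 1 = 40.325
  [2.5→4.5]: (40.23+30.88)/2 × 2 = 71.11
  [4.5→4.75]: (30.88+29.68)/2 × 0.25 = 7.57
  Sum = 149.32 mg/L·hr

AUC = 149 mg/L·hr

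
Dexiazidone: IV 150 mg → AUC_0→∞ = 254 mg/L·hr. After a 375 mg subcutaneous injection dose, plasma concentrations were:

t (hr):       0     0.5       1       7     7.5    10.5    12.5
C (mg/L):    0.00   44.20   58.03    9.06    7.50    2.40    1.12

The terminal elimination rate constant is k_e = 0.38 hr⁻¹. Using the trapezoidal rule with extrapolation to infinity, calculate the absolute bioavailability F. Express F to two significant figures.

Trapezoidal AUC_0→12.5 (subcutaneous injection):
  [0→0.5]: (0.00+44.20)/2 × 0.5 = 11.05
  [0.5→1]: (44.20+58.03)/2 × 0.5 = 25.5575
  [1→7]: (58.03+9.06)/2 × 6 = 201.27
  [7→7.5]: (9.06+7.50)/2 × 0.5 = 4.14
  [7.5→10.5]: (7.50+2.40)/2 × 3 = 14.85
  [10.5→12.5]: (2.40+1.12)/2 × 2 = 3.52
  Sum = 260.3875 mg/L·hr
Tail: C_last/k_e = 1.12/0.38 = 2.947
AUC_0→∞ (subcutaneous injection) = 260.3875 + 2.947 = 263.3345 mg/L·hr
F = (AUC_ev/D_ev)/(AUC_iv/D_iv) = (263.3345/375)/(254/150) = 0.702225/1.69333 = 0.4147

F = 0.41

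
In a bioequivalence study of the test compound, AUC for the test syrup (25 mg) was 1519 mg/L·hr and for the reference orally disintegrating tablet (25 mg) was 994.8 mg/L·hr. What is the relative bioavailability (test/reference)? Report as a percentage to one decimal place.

F_rel = 152.7%

F_rel = (AUC_test/D_test) / (AUC_ref/D_ref)
      = (1519/25) / (994.8/25)
      = 60.76 / 39.792 = 1.5269 = 152.69%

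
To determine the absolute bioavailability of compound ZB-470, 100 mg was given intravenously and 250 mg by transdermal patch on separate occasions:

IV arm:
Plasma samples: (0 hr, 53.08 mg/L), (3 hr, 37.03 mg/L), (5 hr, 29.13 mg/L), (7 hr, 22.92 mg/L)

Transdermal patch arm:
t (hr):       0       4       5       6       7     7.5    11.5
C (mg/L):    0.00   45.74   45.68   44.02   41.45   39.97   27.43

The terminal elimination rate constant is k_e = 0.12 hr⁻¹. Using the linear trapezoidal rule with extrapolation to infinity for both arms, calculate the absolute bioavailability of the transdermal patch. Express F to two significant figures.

Trapezoidal AUC_0→7 (IV):
  [0→3]: (53.08+37.03)/2 × 3 = 135.165
  [3→5]: (37.03+29.13)/2 × 2 = 66.16
  [5→7]: (29.13+22.92)/2 × 2 = 52.05
  Sum = 253.375 mg/L·hr
IV tail: 22.92/0.12 = 191.000; AUC_iv,0→∞ = 253.375 + 191.000 = 444.375 mg/L·hr
Trapezoidal AUC_0→11.5 (transdermal patch):
  [0→4]: (0.00+45.74)/2 × 4 = 91.48
  [4→5]: (45.74+45.68)/2 × 1 = 45.71
  [5→6]: (45.68+44.02)/2 × 1 = 44.85
  [6→7]: (44.02+41.45)/2 × 1 = 42.735
  [7→7.5]: (41.45+39.97)/2 × 0.5 = 20.355
  [7.5→11.5]: (39.97+27.43)/2 × 4 = 134.8
  Sum = 379.93 mg/L·hr
transdermal patch tail: 27.43/0.12 = 228.583; AUC_ev,0→∞ = 379.93 + 228.583 = 608.513 mg/L·hr
F = (AUC_ev/D_ev)/(AUC_iv/D_iv) = (608.513/250)/(444.375/100) = 2.434052/4.44375 = 0.5477

F = 0.55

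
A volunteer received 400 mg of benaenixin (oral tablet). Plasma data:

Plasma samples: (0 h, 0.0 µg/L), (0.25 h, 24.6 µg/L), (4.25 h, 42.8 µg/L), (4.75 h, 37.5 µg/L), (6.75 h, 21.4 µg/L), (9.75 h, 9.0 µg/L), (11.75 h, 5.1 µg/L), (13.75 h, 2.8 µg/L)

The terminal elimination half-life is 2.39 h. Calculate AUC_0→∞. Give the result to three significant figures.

AUC = 294 µg/L·h

Trapezoidal AUC_0→13.75:
  [0→0.25]: (0.0+24.6)/2 × 0.25 = 3.075
  [0.25→4.25]: (24.6+42.8)/2 × 4 = 134.8
  [4.25→4.75]: (42.8+37.5)/2 × 0.5 = 20.075
  [4.75→6.75]: (37.5+21.4)/2 × 2 = 58.9
  [6.75→9.75]: (21.4+9.0)/2 × 3 = 45.6
  [9.75→11.75]: (9.0+5.1)/2 × 2 = 14.1
  [11.75→13.75]: (5.1+2.8)/2 × 2 = 7.9
  Sum = 284.45 µg/L·h
k_e = ln2 / t½ = 0.693147 / 2.39 = 0.2900 h^-1
Extrapolated tail: C_last / k_e = 2.8 / 0.29 = 9.655
AUC_0→∞ = 284.45 + 9.655 = 294.105 µg/L·h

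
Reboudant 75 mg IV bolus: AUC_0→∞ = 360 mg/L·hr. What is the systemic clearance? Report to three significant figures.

CL = Dose_iv / AUC_0→∞
   = 75 / 360 = 0.208333 L/hr

CL = 0.208 L/hr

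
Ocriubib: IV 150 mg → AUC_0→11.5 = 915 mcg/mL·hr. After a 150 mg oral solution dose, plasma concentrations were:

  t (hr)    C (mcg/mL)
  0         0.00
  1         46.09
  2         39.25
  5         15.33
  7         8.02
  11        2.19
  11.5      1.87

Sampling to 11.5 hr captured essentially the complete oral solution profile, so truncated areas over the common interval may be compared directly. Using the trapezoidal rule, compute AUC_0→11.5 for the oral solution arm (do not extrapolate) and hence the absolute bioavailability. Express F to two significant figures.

F = 0.21

Trapezoidal AUC_0→11.5 (oral solution):
  [0→1]: (0.00+46.09)/2 × 1 = 23.045
  [1→2]: (46.09+39.25)/2 × 1 = 42.67
  [2→5]: (39.25+15.33)/2 × 3 = 81.87
  [5→7]: (15.33+8.02)/2 × 2 = 23.35
  [7→11]: (8.02+2.19)/2 × 4 = 20.42
  [11→11.5]: (2.19+1.87)/2 × 0.5 = 1.015
  Sum = 192.37 mcg/mL·hr
F = (AUC_ev/D_ev)/(AUC_iv/D_iv) = (192.37/150)/(915/150) = 1.28247/6.1 = 0.2102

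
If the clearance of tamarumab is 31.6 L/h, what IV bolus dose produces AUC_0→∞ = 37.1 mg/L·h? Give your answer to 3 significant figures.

Dose = 1170 mg

Dose_iv = CL × AUC_0→∞
     = 31.6 × 37.1 = 1172.36 mg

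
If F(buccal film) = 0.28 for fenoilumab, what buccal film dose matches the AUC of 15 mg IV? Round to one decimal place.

For equal systemic exposure: F × D_ev = D_iv
D_ev = D_iv / F = 15 / 0.28 = 53.5714 mg

D_buccal = 53.6 mg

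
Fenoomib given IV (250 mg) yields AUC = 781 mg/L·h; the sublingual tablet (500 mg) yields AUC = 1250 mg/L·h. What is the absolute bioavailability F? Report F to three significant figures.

F = 0.800

F = (AUC_ev / D_ev) / (AUC_iv / D_iv)
  = (1250/500) / (781/250)
  = 2.5 / 3.124 = 0.8003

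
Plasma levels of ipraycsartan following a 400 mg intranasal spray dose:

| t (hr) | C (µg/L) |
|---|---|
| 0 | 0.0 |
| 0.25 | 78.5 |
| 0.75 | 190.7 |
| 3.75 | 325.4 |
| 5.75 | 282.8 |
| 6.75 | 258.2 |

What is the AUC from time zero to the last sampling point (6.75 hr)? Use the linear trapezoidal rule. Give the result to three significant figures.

Trapezoidal AUC_0→6.75:
  [0→0.25]: (0.0+78.5)/2 × 0.25 = 9.8125
  [0.25→0.75]: (78.5+190.7)/2 × 0.5 = 67.3
  [0.75→3.75]: (190.7+325.4)/2 × 3 = 774.15
  [3.75→5.75]: (325.4+282.8)/2 × 2 = 608.2
  [5.75→6.75]: (282.8+258.2)/2 × 1 = 270.5
  Sum = 1729.9625 µg/L·hr

AUC = 1730 µg/L·hr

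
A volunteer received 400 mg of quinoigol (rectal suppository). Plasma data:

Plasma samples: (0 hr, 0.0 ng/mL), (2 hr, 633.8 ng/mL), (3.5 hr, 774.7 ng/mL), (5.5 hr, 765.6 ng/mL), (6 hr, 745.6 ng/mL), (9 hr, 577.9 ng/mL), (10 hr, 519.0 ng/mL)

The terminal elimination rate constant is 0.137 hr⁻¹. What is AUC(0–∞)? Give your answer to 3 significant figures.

AUC = 9930 ng/mL·hr

Trapezoidal AUC_0→10:
  [0→2]: (0.0+633.8)/2 × 2 = 633.8
  [2→3.5]: (633.8+774.7)/2 × 1.5 = 1056.375
  [3.5→5.5]: (774.7+765.6)/2 × 2 = 1540.3
  [5.5→6]: (765.6+745.6)/2 × 0.5 = 377.8
  [6→9]: (745.6+577.9)/2 × 3 = 1985.25
  [9→10]: (577.9+519.0)/2 × 1 = 548.45
  Sum = 6141.975 ng/mL·hr
Extrapolated tail: C_last / k_e = 519.0 / 0.137 = 3788.321
AUC_0→∞ = 6141.975 + 3788.321 = 9930.296 ng/mL·hr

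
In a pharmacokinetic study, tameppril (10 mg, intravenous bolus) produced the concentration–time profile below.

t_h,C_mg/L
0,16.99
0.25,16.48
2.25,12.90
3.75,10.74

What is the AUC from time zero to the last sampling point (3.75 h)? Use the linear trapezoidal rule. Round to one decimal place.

AUC = 51.3 mg/L·h

Trapezoidal AUC_0→3.75:
  [0→0.25]: (16.99+16.48)/2 × 0.25 = 4.18375
  [0.25→2.25]: (16.48+12.90)/2 × 2 = 29.38
  [2.25→3.75]: (12.90+10.74)/2 × 1.5 = 17.73
  Sum = 51.29375 mg/L·h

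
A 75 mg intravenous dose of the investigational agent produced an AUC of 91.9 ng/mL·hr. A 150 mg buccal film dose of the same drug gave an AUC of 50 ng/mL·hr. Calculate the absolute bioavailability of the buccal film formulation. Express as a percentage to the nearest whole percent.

F = (AUC_ev / D_ev) / (AUC_iv / D_iv)
  = (50/150) / (91.9/75)
  = 0.333333 / 1.22533 = 0.2720
  = 27.20%

F = 27%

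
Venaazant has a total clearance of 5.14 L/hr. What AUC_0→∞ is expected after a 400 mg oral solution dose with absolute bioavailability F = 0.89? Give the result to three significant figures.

AUC = 69.3 mg/L·hr

AUC_0→∞ = F × Dose / CL
        = 0.89 × 400 / 5.14 = 69.2607 mg/L·hr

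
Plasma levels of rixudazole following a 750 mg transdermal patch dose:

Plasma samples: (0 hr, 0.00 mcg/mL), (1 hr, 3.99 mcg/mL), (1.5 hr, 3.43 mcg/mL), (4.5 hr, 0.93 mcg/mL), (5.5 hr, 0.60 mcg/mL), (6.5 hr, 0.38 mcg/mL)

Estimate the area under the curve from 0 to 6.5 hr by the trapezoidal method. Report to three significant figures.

AUC = 11.6 mcg/mL·hr

Trapezoidal AUC_0→6.5:
  [0→1]: (0.00+3.99)/2 × 1 = 1.995
  [1→1.5]: (3.99+3.43)/2 × 0.5 = 1.855
  [1.5→4.5]: (3.43+0.93)/2 × 3 = 6.54
  [4.5→5.5]: (0.93+0.60)/2 × 1 = 0.765
  [5.5→6.5]: (0.60+0.38)/2 × 1 = 0.49
  Sum = 11.645 mcg/mL·hr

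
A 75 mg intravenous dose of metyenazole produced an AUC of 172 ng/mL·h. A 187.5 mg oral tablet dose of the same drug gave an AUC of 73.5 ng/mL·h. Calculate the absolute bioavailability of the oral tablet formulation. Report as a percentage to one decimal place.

F = 17.1%

F = (AUC_ev / D_ev) / (AUC_iv / D_iv)
  = (73.5/187.5) / (172/75)
  = 0.392 / 2.29333 = 0.1709
  = 17.09%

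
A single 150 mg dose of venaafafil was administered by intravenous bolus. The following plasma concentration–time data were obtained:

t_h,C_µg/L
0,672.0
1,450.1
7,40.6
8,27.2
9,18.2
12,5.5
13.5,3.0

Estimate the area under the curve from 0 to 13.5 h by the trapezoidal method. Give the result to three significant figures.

AUC = 2130 µg/L·h

Trapezoidal AUC_0→13.5:
  [0→1]: (672.0+450.1)/2 × 1 = 561.05
  [1→7]: (450.1+40.6)/2 × 6 = 1472.1
  [7→8]: (40.6+27.2)/2 × 1 = 33.9
  [8→9]: (27.2+18.2)/2 × 1 = 22.7
  [9→12]: (18.2+5.5)/2 × 3 = 35.55
  [12→13.5]: (5.5+3.0)/2 × 1.5 = 6.375
  Sum = 2131.675 µg/L·h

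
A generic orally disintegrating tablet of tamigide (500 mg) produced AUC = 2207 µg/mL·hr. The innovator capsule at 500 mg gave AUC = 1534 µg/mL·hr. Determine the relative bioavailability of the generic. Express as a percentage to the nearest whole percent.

F_rel = (AUC_test/D_test) / (AUC_ref/D_ref)
      = (2207/500) / (1534/500)
      = 4.414 / 3.068 = 1.4387 = 143.87%

F_rel = 144%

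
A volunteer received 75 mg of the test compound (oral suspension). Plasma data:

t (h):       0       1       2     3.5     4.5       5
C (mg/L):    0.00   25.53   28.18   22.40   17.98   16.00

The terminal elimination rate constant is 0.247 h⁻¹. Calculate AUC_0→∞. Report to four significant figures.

AUC = 171.0 mg/L·h

Trapezoidal AUC_0→5:
  [0→1]: (0.00+25.53)/2 × 1 = 12.765
  [1→2]: (25.53+28.18)/2 × 1 = 26.855
  [2→3.5]: (28.18+22.40)/2 × 1.5 = 37.935
  [3.5→4.5]: (22.40+17.98)/2 × 1 = 20.19
  [4.5→5]: (17.98+16.00)/2 × 0.5 = 8.495
  Sum = 106.24 mg/L·h
Extrapolated tail: C_last / k_e = 16.00 / 0.247 = 64.777
AUC_0→∞ = 106.24 + 64.777 = 171.017 mg/L·h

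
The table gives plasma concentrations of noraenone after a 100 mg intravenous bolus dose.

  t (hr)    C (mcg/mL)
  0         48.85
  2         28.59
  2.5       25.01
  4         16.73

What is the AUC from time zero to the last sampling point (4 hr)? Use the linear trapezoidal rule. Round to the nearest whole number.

AUC = 122 mcg/mL·hr

Trapezoidal AUC_0→4:
  [0→2]: (48.85+28.59)/2 × 2 = 77.44
  [2→2.5]: (28.59+25.01)/2 × 0.5 = 13.4
  [2.5→4]: (25.01+16.73)/2 × 1.5 = 31.305
  Sum = 122.145 mcg/mL·hr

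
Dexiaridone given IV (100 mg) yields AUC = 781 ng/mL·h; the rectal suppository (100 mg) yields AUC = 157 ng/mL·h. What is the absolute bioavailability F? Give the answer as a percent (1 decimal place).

F = 20.1%

F = (AUC_ev / D_ev) / (AUC_iv / D_iv)
  = (157/100) / (781/100)
  = 1.57 / 7.81 = 0.2010
  = 20.10%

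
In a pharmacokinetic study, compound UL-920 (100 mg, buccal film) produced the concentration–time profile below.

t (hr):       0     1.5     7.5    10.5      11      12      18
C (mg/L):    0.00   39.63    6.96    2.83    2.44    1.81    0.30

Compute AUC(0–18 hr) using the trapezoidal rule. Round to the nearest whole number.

AUC = 194 mg/L·hr

Trapezoidal AUC_0→18:
  [0→1.5]: (0.00+39.63)/2 × 1.5 = 29.7225
  [1.5→7.5]: (39.63+6.96)/2 × 6 = 139.77
  [7.5→10.5]: (6.96+2.83)/2 × 3 = 14.685
  [10.5→11]: (2.83+2.44)/2 × 0.5 = 1.3175
  [11→12]: (2.44+1.81)/2 × 1 = 2.125
  [12→18]: (1.81+0.30)/2 × 6 = 6.33
  Sum = 193.95 mg/L·hr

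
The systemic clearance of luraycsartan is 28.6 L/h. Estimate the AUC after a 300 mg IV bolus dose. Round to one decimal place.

AUC = 10.5 mg/L·h

AUC_0→∞ = Dose_iv / CL
        = 300 / 28.6 = 10.4895 mg/L·h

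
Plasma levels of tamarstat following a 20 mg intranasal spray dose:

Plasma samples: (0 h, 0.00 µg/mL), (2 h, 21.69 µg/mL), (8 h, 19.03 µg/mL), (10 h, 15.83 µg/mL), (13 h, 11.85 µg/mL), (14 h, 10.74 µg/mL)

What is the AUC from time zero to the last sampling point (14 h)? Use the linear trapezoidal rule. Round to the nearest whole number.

AUC = 232 µg/mL·h

Trapezoidal AUC_0→14:
  [0→2]: (0.00+21.69)/2 × 2 = 21.69
  [2→8]: (21.69+19.03)/2 × 6 = 122.16
  [8→10]: (19.03+15.83)/2 × 2 = 34.86
  [10→13]: (15.83+11.85)/2 × 3 = 41.52
  [13→14]: (11.85+10.74)/2 × 1 = 11.295
  Sum = 231.525 µg/mL·h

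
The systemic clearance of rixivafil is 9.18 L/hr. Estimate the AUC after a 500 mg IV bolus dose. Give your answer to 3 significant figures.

AUC_0→∞ = Dose_iv / CL
        = 500 / 9.18 = 54.4662 mg/L·hr

AUC = 54.5 mg/L·hr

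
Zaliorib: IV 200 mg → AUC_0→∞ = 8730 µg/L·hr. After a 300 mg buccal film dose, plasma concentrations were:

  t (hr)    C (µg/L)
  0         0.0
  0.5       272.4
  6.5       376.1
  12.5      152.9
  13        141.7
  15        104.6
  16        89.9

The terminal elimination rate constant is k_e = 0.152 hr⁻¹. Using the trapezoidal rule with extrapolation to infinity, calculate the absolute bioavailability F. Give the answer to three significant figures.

Trapezoidal AUC_0→16 (buccal film):
  [0→0.5]: (0.0+272.4)/2 × 0.5 = 68.1
  [0.5→6.5]: (272.4+376.1)/2 × 6 = 1945.5
  [6.5→12.5]: (376.1+152.9)/2 × 6 = 1587.0
  [12.5→13]: (152.9+141.7)/2 × 0.5 = 73.65
  [13→15]: (141.7+104.6)/2 × 2 = 246.3
  [15→16]: (104.6+89.9)/2 × 1 = 97.25
  Sum = 4017.8 µg/L·hr
Tail: C_last/k_e = 89.9/0.152 = 591.447
AUC_0→∞ (buccal film) = 4017.8 + 591.447 = 4609.247 µg/L·hr
F = (AUC_ev/D_ev)/(AUC_iv/D_iv) = (4609.247/300)/(8730/200) = 15.3642/43.65 = 0.3520

F = 0.352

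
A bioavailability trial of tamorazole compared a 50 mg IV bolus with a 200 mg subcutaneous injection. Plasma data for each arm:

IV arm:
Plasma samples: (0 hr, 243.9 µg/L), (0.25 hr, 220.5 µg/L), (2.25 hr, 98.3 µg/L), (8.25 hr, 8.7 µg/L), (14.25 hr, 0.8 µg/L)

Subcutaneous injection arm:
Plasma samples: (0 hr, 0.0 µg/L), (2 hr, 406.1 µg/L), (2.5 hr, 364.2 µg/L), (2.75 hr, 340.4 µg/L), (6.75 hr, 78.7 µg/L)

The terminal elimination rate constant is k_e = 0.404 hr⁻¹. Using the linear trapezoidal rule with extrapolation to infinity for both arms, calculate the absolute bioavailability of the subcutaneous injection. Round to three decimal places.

F = 0.590

Trapezoidal AUC_0→14.25 (IV):
  [0→0.25]: (243.9+220.5)/2 × 0.25 = 58.05
  [0.25→2.25]: (220.5+98.3)/2 × 2 = 318.8
  [2.25→8.25]: (98.3+8.7)/2 × 6 = 321.0
  [8.25→14.25]: (8.7+0.8)/2 × 6 = 28.5
  Sum = 726.35 µg/L·hr
IV tail: 0.8/0.404 = 1.980; AUC_iv,0→∞ = 726.35 + 1.980 = 728.33 µg/L·hr
Trapezoidal AUC_0→6.75 (subcutaneous injection):
  [0→2]: (0.0+406.1)/2 × 2 = 406.1
  [2→2.5]: (406.1+364.2)/2 × 0.5 = 192.575
  [2.5→2.75]: (364.2+340.4)/2 × 0.25 = 88.075
  [2.75→6.75]: (340.4+78.7)/2 × 4 = 838.2
  Sum = 1524.95 µg/L·hr
subcutaneous injection tail: 78.7/0.404 = 194.802; AUC_ev,0→∞ = 1524.95 + 194.802 = 1719.752 µg/L·hr
F = (AUC_ev/D_ev)/(AUC_iv/D_iv) = (1719.752/200)/(728.33/50) = 8.59876/14.5666 = 0.5903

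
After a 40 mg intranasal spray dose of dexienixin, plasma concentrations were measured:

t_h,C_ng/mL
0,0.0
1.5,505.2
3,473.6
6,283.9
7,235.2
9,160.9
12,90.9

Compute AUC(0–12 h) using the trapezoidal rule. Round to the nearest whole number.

Trapezoidal AUC_0→12:
  [0→1.5]: (0.0+505.2)/2 × 1.5 = 378.9
  [1.5→3]: (505.2+473.6)/2 × 1.5 = 734.1
  [3→6]: (473.6+283.9)/2 × 3 = 1136.25
  [6→7]: (283.9+235.2)/2 × 1 = 259.55
  [7→9]: (235.2+160.9)/2 × 2 = 396.1
  [9→12]: (160.9+90.9)/2 × 3 = 377.7
  Sum = 3282.6 ng/mL·h

AUC = 3283 ng/mL·h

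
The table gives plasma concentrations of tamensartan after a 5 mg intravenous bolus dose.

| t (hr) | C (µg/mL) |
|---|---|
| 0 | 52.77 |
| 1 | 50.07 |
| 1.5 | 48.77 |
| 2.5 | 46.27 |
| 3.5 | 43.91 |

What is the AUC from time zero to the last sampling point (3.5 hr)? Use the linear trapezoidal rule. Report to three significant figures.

AUC = 169 µg/mL·hr

Trapezoidal AUC_0→3.5:
  [0→1]: (52.77+50.07)/2 × 1 = 51.42
  [1→1.5]: (50.07+48.77)/2 × 0.5 = 24.71
  [1.5→2.5]: (48.77+46.27)/2 × 1 = 47.52
  [2.5→3.5]: (46.27+43.91)/2 × 1 = 45.09
  Sum = 168.74 µg/mL·hr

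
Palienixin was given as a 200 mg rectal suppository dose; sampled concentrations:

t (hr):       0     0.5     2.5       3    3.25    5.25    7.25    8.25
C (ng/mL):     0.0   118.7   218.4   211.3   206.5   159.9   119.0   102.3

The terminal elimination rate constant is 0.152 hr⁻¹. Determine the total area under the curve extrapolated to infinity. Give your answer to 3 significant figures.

Trapezoidal AUC_0→8.25:
  [0→0.5]: (0.0+118.7)/2 × 0.5 = 29.675
  [0.5→2.5]: (118.7+218.4)/2 × 2 = 337.1
  [2.5→3]: (218.4+211.3)/2 × 0.5 = 107.425
  [3→3.25]: (211.3+206.5)/2 × 0.25 = 52.225
  [3.25→5.25]: (206.5+159.9)/2 × 2 = 366.4
  [5.25→7.25]: (159.9+119.0)/2 × 2 = 278.9
  [7.25→8.25]: (119.0+102.3)/2 × 1 = 110.65
  Sum = 1282.375 ng/mL·hr
Extrapolated tail: C_last / k_e = 102.3 / 0.152 = 673.026
AUC_0→∞ = 1282.375 + 673.026 = 1955.401 ng/mL·hr

AUC = 1960 ng/mL·hr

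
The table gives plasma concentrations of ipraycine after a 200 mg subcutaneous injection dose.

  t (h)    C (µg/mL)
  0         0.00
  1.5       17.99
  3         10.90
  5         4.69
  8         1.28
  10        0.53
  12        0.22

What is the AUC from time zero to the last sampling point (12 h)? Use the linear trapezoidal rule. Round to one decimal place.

AUC = 62.3 µg/mL·h

Trapezoidal AUC_0→12:
  [0→1.5]: (0.00+17.99)/2 × 1.5 = 13.4925
  [1.5→3]: (17.99+10.90)/2 × 1.5 = 21.6675
  [3→5]: (10.90+4.69)/2 × 2 = 15.59
  [5→8]: (4.69+1.28)/2 × 3 = 8.955
  [8→10]: (1.28+0.53)/2 × 2 = 1.81
  [10→12]: (0.53+0.22)/2 × 2 = 0.75
  Sum = 62.265 µg/mL·h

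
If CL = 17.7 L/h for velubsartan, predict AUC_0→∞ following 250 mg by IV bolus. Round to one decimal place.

AUC_0→∞ = Dose_iv / CL
        = 250 / 17.7 = 14.1243 mg/L·h

AUC = 14.1 mg/L·h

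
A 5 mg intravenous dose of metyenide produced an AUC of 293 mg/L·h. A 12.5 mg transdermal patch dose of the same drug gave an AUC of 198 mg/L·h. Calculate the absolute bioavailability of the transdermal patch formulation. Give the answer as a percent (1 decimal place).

F = 27.0%

F = (AUC_ev / D_ev) / (AUC_iv / D_iv)
  = (198/12.5) / (293/5)
  = 15.84 / 58.6 = 0.2703
  = 27.03%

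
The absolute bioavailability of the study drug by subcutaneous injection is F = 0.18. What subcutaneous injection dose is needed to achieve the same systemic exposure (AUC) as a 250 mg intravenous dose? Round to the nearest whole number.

D_subcutaneous = 1389 mg

For equal systemic exposure: F × D_ev = D_iv
D_ev = D_iv / F = 250 / 0.18 = 1388.89 mg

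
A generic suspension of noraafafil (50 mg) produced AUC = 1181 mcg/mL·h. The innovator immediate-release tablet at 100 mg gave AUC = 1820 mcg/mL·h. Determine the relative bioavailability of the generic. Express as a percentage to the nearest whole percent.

F_rel = 130%

F_rel = (AUC_test/D_test) / (AUC_ref/D_ref)
      = (1181/50) / (1820/100)
      = 23.62 / 18.2 = 1.2978 = 129.78%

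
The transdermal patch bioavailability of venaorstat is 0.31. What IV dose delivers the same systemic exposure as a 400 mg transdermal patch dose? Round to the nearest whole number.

D_iv = 124 mg

Systemic exposure from an extravascular dose = F × D_ev, so the equivalent IV dose is F × D_ev.
D_iv = F × D_ev = 0.31 × 400 = 124 mg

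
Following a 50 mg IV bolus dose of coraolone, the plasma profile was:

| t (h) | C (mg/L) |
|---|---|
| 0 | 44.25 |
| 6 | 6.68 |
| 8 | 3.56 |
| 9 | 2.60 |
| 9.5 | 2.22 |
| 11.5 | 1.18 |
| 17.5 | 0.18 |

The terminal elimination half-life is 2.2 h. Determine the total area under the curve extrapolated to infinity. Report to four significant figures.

AUC = 175.4 mg/L·h

Trapezoidal AUC_0→17.5:
  [0→6]: (44.25+6.68)/2 × 6 = 152.79
  [6→8]: (6.68+3.56)/2 × 2 = 10.24
  [8→9]: (3.56+2.60)/2 × 1 = 3.08
  [9→9.5]: (2.60+2.22)/2 × 0.5 = 1.205
  [9.5→11.5]: (2.22+1.18)/2 × 2 = 3.4
  [11.5→17.5]: (1.18+0.18)/2 × 6 = 4.08
  Sum = 174.795 mg/L·h
k_e = ln2 / t½ = 0.693147 / 2.2 = 0.3151 h^-1
Extrapolated tail: C_last / k_e = 0.18 / 0.3151 = 0.571
AUC_0→∞ = 174.795 + 0.571 = 175.366 mg/L·h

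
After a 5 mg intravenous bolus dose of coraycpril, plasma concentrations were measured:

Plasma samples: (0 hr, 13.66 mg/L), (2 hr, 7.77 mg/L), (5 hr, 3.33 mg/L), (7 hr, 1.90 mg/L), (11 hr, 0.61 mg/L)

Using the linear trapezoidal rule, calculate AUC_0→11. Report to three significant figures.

Trapezoidal AUC_0→11:
  [0→2]: (13.66+7.77)/2 × 2 = 21.43
  [2→5]: (7.77+3.33)/2 × 3 = 16.65
  [5→7]: (3.33+1.90)/2 × 2 = 5.23
  [7→11]: (1.90+0.61)/2 × 4 = 5.02
  Sum = 48.33 mg/L·hr

AUC = 48.3 mg/L·hr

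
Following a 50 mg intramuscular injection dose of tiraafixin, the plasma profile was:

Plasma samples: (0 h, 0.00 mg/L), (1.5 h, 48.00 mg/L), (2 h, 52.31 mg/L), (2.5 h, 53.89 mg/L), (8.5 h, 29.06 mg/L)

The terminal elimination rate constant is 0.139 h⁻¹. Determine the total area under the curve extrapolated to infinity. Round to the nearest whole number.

Trapezoidal AUC_0→8.5:
  [0→1.5]: (0.00+48.00)/2 × 1.5 = 36.0
  [1.5→2]: (48.00+52.31)/2 × 0.5 = 25.0775
  [2→2.5]: (52.31+53.89)/2 × 0.5 = 26.55
  [2.5→8.5]: (53.89+29.06)/2 × 6 = 248.85
  Sum = 336.4775 mg/L·h
Extrapolated tail: C_last / k_e = 29.06 / 0.139 = 209.065
AUC_0→∞ = 336.4775 + 209.065 = 545.5425 mg/L·h

AUC = 546 mg/L·h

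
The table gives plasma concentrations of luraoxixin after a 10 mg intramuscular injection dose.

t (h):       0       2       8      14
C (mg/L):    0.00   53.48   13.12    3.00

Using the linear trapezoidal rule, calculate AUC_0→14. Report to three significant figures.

AUC = 302 mg/L·h

Trapezoidal AUC_0→14:
  [0→2]: (0.00+53.48)/2 × 2 = 53.48
  [2→8]: (53.48+13.12)/2 × 6 = 199.8
  [8→14]: (13.12+3.00)/2 × 6 = 48.36
  Sum = 301.64 mg/L·h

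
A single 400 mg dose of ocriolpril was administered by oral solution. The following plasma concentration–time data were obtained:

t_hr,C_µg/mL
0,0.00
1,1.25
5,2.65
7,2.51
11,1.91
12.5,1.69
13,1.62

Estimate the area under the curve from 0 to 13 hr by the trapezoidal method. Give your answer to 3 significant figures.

Trapezoidal AUC_0→13:
  [0→1]: (0.00+1.25)/2 × 1 = 0.625
  [1→5]: (1.25+2.65)/2 × 4 = 7.8
  [5→7]: (2.65+2.51)/2 × 2 = 5.16
  [7→11]: (2.51+1.91)/2 × 4 = 8.84
  [11→12.5]: (1.91+1.69)/2 × 1.5 = 2.7
  [12.5→13]: (1.69+1.62)/2 × 0.5 = 0.8275
  Sum = 25.9525 µg/mL·hr

AUC = 26.0 µg/mL·hr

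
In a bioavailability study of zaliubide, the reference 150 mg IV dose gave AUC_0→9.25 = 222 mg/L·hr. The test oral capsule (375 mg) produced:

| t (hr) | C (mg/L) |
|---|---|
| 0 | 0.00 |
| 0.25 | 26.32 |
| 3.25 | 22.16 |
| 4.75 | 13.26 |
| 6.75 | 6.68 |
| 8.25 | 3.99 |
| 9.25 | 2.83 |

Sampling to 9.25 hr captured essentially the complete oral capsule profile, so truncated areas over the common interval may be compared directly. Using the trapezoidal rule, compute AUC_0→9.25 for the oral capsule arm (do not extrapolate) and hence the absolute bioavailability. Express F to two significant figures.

Trapezoidal AUC_0→9.25 (oral capsule):
  [0→0.25]: (0.00+26.32)/2 × 0.25 = 3.29
  [0.25→3.25]: (26.32+22.16)/2 × 3 = 72.72
  [3.25→4.75]: (22.16+13.26)/2 × 1.5 = 26.565
  [4.75→6.75]: (13.26+6.68)/2 × 2 = 19.94
  [6.75→8.25]: (6.68+3.99)/2 × 1.5 = 8.0025
  [8.25→9.25]: (3.99+2.83)/2 × 1 = 3.41
  Sum = 133.9275 mg/L·hr
F = (AUC_ev/D_ev)/(AUC_iv/D_iv) = (133.9275/375)/(222/150) = 0.35714/1.48 = 0.2413

F = 0.24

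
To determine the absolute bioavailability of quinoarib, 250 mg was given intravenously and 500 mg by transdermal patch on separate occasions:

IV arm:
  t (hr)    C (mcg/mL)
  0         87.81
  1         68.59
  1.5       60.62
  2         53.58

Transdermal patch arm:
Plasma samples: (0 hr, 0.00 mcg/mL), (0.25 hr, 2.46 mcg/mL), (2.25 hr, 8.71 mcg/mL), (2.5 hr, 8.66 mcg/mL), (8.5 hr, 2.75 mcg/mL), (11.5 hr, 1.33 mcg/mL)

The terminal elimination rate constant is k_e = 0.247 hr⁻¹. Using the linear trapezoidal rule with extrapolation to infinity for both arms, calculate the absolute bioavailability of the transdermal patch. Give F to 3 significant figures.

Trapezoidal AUC_0→2 (IV):
  [0→1]: (87.81+68.59)/2 × 1 = 78.2
  [1→1.5]: (68.59+60.62)/2 × 0.5 = 32.3025
  [1.5→2]: (60.62+53.58)/2 × 0.5 = 28.55
  Sum = 139.0525 mcg/mL·hr
IV tail: 53.58/0.247 = 216.923; AUC_iv,0→∞ = 139.0525 + 216.923 = 355.9755 mcg/mL·hr
Trapezoidal AUC_0→11.5 (transdermal patch):
  [0→0.25]: (0.00+2.46)/2 × 0.25 = 0.3075
  [0.25→2.25]: (2.46+8.71)/2 × 2 = 11.17
  [2.25→2.5]: (8.71+8.66)/2 × 0.25 = 2.17125
  [2.5→8.5]: (8.66+2.75)/2 × 6 = 34.23
  [8.5→11.5]: (2.75+1.33)/2 × 3 = 6.12
  Sum = 53.99875 mcg/mL·hr
transdermal patch tail: 1.33/0.247 = 5.385; AUC_ev,0→∞ = 53.99875 + 5.385 = 59.38375 mcg/mL·hr
F = (AUC_ev/D_ev)/(AUC_iv/D_iv) = (59.38375/500)/(355.9755/250) = 0.1187675/1.423902 = 0.0834

F = 0.0834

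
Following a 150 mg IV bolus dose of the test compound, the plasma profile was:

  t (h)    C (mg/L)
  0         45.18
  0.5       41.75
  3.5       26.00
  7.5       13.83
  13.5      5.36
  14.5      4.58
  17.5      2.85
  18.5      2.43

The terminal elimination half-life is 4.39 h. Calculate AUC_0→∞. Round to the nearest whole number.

AUC = 295 mg/L·h

Trapezoidal AUC_0→18.5:
  [0→0.5]: (45.18+41.75)/2 × 0.5 = 21.7325
  [0.5→3.5]: (41.75+26.00)/2 × 3 = 101.625
  [3.5→7.5]: (26.00+13.83)/2 × 4 = 79.66
  [7.5→13.5]: (13.83+5.36)/2 × 6 = 57.57
  [13.5→14.5]: (5.36+4.58)/2 × 1 = 4.97
  [14.5→17.5]: (4.58+2.85)/2 × 3 = 11.145
  [17.5→18.5]: (2.85+2.43)/2 × 1 = 2.64
  Sum = 279.3425 mg/L·h
k_e = ln2 / t½ = 0.693147 / 4.39 = 0.1579 h^-1
Extrapolated tail: C_last / k_e = 2.43 / 0.1579 = 15.389
AUC_0→∞ = 279.3425 + 15.389 = 294.7315 mg/L·h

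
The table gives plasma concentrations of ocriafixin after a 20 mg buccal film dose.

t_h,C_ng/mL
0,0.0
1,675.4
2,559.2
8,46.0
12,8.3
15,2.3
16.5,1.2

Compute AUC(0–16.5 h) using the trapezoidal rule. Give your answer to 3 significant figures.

Trapezoidal AUC_0→16.5:
  [0→1]: (0.0+675.4)/2 × 1 = 337.7
  [1→2]: (675.4+559.2)/2 × 1 = 617.3
  [2→8]: (559.2+46.0)/2 × 6 = 1815.6
  [8→12]: (46.0+8.3)/2 × 4 = 108.6
  [12→15]: (8.3+2.3)/2 × 3 = 15.9
  [15→16.5]: (2.3+1.2)/2 × 1.5 = 2.625
  Sum = 2897.725 ng/mL·h

AUC = 2900 ng/mL·h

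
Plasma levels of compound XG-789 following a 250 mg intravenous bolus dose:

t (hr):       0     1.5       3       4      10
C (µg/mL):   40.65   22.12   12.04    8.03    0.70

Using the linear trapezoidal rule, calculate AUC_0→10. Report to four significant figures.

AUC = 108.9 µg/mL·hr

Trapezoidal AUC_0→10:
  [0→1.5]: (40.65+22.12)/2 × 1.5 = 47.0775
  [1.5→3]: (22.12+12.04)/2 × 1.5 = 25.62
  [3→4]: (12.04+8.03)/2 × 1 = 10.035
  [4→10]: (8.03+0.70)/2 × 6 = 26.19
  Sum = 108.9225 µg/mL·hr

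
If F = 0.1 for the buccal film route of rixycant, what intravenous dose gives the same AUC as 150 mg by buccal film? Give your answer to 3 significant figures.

D_iv = 15.0 mg

Systemic exposure from an extravascular dose = F × D_ev, so the equivalent IV dose is F × D_ev.
D_iv = F × D_ev = 0.1 × 150 = 15 mg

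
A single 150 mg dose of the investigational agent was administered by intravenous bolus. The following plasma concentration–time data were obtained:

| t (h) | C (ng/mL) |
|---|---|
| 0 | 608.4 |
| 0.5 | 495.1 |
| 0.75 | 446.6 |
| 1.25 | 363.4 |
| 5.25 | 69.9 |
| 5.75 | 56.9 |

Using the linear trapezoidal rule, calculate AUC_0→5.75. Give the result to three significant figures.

AUC = 1490 ng/mL·h

Trapezoidal AUC_0→5.75:
  [0→0.5]: (608.4+495.1)/2 × 0.5 = 275.875
  [0.5→0.75]: (495.1+446.6)/2 × 0.25 = 117.7125
  [0.75→1.25]: (446.6+363.4)/2 × 0.5 = 202.5
  [1.25→5.25]: (363.4+69.9)/2 × 4 = 866.6
  [5.25→5.75]: (69.9+56.9)/2 × 0.5 = 31.7
  Sum = 1494.3875 ng/mL·h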